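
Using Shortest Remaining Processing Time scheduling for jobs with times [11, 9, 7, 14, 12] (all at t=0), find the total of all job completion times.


Since all jobs arrive at t=0, SRPT equals SPT ordering.
SPT order: [7, 9, 11, 12, 14]
Completion times:
  Job 1: p=7, C=7
  Job 2: p=9, C=16
  Job 3: p=11, C=27
  Job 4: p=12, C=39
  Job 5: p=14, C=53
Total completion time = 7 + 16 + 27 + 39 + 53 = 142

142


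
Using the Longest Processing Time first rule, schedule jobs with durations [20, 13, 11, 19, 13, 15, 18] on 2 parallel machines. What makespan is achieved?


Sort jobs in decreasing order (LPT): [20, 19, 18, 15, 13, 13, 11]
Assign each job to the least loaded machine:
  Machine 1: jobs [20, 15, 13, 11], load = 59
  Machine 2: jobs [19, 18, 13], load = 50
Makespan = max load = 59

59


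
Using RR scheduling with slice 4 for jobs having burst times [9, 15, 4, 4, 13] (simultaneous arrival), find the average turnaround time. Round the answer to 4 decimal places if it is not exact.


Time quantum = 4
Execution trace:
  J1 runs 4 units, time = 4
  J2 runs 4 units, time = 8
  J3 runs 4 units, time = 12
  J4 runs 4 units, time = 16
  J5 runs 4 units, time = 20
  J1 runs 4 units, time = 24
  J2 runs 4 units, time = 28
  J5 runs 4 units, time = 32
  J1 runs 1 units, time = 33
  J2 runs 4 units, time = 37
  J5 runs 4 units, time = 41
  J2 runs 3 units, time = 44
  J5 runs 1 units, time = 45
Finish times: [33, 44, 12, 16, 45]
Average turnaround = 150/5 = 30.0

30.0


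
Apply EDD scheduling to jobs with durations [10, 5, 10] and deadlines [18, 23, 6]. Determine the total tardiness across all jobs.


Sort by due date (EDD order): [(10, 6), (10, 18), (5, 23)]
Compute completion times and tardiness:
  Job 1: p=10, d=6, C=10, tardiness=max(0,10-6)=4
  Job 2: p=10, d=18, C=20, tardiness=max(0,20-18)=2
  Job 3: p=5, d=23, C=25, tardiness=max(0,25-23)=2
Total tardiness = 8

8


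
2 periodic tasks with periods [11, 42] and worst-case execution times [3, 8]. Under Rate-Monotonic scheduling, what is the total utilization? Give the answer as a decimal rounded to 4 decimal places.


Compute individual utilizations (exact fractions):
  Task 1: C/T = 3/11 (approx. 0.2727)
  Task 2: C/T = 8/42 = 4/21 (approx. 0.1905)
Total utilization U = 3/11 + 4/21 = 107/231
Rounded to 4 decimal places: U = 0.4632
RM (Liu & Layland) bound for 2 tasks = 0.828427; compare with U = 107/231 (approx. 0.463203)
U <= bound, so schedulable by RM sufficient condition.

0.4632


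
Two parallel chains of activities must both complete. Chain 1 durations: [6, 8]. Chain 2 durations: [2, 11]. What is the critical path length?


Path A total = 6 + 8 = 14
Path B total = 2 + 11 = 13
Critical path = longest path = max(14, 13) = 14

14


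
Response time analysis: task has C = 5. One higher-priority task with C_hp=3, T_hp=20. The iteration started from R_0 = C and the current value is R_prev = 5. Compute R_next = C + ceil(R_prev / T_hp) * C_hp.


R_next = C + ceil(R_prev / T_hp) * C_hp
ceil(5 / 20) = ceil(0.25) = 1
Interference = 1 * 3 = 3
R_next = 5 + 3 = 8

8


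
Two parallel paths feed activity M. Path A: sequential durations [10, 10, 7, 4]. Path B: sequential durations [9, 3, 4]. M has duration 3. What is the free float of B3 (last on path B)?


ES(B3) = sum of predecessors on chain B = 12
EF(B3) = ES + duration = 12 + 4 = 16
Successor of B3 is M. ES(M) = max(sum(A), sum(B)) = max(31, 16) = 31
Free float = ES(successor) - EF(current) = 31 - 16 = 15

15


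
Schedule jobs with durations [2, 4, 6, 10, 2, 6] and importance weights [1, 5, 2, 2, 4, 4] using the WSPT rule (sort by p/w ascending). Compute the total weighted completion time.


Compute p/w ratios and sort ascending (WSPT): [(2, 4), (4, 5), (6, 4), (2, 1), (6, 2), (10, 2)]
Compute weighted completion times:
  Job (p=2,w=4): C=2, w*C=4*2=8
  Job (p=4,w=5): C=6, w*C=5*6=30
  Job (p=6,w=4): C=12, w*C=4*12=48
  Job (p=2,w=1): C=14, w*C=1*14=14
  Job (p=6,w=2): C=20, w*C=2*20=40
  Job (p=10,w=2): C=30, w*C=2*30=60
Total weighted completion time = 200

200


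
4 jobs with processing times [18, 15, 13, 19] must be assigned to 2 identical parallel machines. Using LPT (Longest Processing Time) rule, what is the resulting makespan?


Sort jobs in decreasing order (LPT): [19, 18, 15, 13]
Assign each job to the least loaded machine:
  Machine 1: jobs [19, 13], load = 32
  Machine 2: jobs [18, 15], load = 33
Makespan = max load = 33

33


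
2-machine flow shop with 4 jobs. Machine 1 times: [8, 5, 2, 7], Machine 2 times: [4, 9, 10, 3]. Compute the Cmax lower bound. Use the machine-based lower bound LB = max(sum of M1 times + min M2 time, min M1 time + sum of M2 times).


LB1 = sum(M1 times) + min(M2 times) = 22 + 3 = 25
LB2 = min(M1 times) + sum(M2 times) = 2 + 26 = 28
Lower bound = max(LB1, LB2) = max(25, 28) = 28

28


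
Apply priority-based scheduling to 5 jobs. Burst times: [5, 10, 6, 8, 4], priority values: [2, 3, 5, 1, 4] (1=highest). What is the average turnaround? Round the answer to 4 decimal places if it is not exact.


Sort by priority (ascending = highest first):
Order: [(1, 8), (2, 5), (3, 10), (4, 4), (5, 6)]
Completion times:
  Priority 1, burst=8, C=8
  Priority 2, burst=5, C=13
  Priority 3, burst=10, C=23
  Priority 4, burst=4, C=27
  Priority 5, burst=6, C=33
Average turnaround = 104/5 = 20.8

20.8


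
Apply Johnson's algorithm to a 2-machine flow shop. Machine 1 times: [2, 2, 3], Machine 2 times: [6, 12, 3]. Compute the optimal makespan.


Apply Johnson's rule:
  Group 1 (a <= b): [(1, 2, 6), (2, 2, 12), (3, 3, 3)]
  Group 2 (a > b): []
Optimal job order: [1, 2, 3]
Schedule:
  Job 1: M1 done at 2, M2 done at 8
  Job 2: M1 done at 4, M2 done at 20
  Job 3: M1 done at 7, M2 done at 23
Makespan = 23

23


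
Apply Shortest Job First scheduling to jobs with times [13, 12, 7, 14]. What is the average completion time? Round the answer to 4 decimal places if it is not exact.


SJF order (ascending): [7, 12, 13, 14]
Completion times:
  Job 1: burst=7, C=7
  Job 2: burst=12, C=19
  Job 3: burst=13, C=32
  Job 4: burst=14, C=46
Average completion = 104/4 = 26.0

26.0


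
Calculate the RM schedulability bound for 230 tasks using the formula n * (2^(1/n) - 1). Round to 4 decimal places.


Compute 2^(1/230) = 1.0030182291
Subtract 1: 1.0030182291 - 1 = 0.0030182291
Multiply by n: 230 * 0.0030182291 = 0.6941926930
Round to 4 dp: 0.6942

0.6942


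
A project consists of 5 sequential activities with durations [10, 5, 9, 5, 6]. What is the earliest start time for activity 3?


Activity 3 starts after activities 1 through 2 complete.
Predecessor durations: [10, 5]
ES = 10 + 5 = 15

15


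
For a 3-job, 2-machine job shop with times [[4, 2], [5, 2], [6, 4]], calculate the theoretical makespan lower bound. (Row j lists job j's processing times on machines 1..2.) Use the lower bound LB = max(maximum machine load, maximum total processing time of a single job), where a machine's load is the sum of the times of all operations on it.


Machine loads:
  Machine 1: 4 + 5 + 6 = 15
  Machine 2: 2 + 2 + 4 = 8
Max machine load = 15
Job totals:
  Job 1: 6
  Job 2: 7
  Job 3: 10
Max job total = 10
Lower bound = max(15, 10) = 15

15


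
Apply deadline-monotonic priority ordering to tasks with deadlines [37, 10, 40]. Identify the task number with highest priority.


Sort tasks by relative deadline (ascending):
  Task 2: deadline = 10
  Task 1: deadline = 37
  Task 3: deadline = 40
Priority order (highest first): [2, 1, 3]
Highest priority task = 2

2


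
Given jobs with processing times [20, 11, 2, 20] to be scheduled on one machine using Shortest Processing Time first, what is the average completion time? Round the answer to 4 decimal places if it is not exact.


Sort jobs by processing time (SPT order): [2, 11, 20, 20]
Compute completion times sequentially:
  Job 1: processing = 2, completes at 2
  Job 2: processing = 11, completes at 13
  Job 3: processing = 20, completes at 33
  Job 4: processing = 20, completes at 53
Sum of completion times = 101
Average completion time = 101/4 = 25.25

25.25


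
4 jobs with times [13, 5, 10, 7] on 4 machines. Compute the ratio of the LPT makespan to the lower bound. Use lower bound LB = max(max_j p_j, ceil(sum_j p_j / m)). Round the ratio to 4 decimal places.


LPT order: [13, 10, 7, 5]
Machine loads after assignment: [13, 10, 7, 5]
LPT makespan = 13
Lower bound = max(max_job, ceil(total/4)) = max(13, 9) = 13
Ratio = 13 / 13 = 1.0

1.0


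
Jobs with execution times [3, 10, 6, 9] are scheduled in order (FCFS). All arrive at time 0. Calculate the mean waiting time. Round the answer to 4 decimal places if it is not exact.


FCFS order (as given): [3, 10, 6, 9]
Waiting times:
  Job 1: wait = 0
  Job 2: wait = 3
  Job 3: wait = 13
  Job 4: wait = 19
Sum of waiting times = 35
Average waiting time = 35/4 = 8.75

8.75


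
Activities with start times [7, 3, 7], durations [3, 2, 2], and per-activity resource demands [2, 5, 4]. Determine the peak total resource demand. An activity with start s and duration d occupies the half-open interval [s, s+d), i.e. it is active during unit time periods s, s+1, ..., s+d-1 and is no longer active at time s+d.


Each activity i is active on [start_i, start_i + duration_i).
Compute total resource usage per time slot:
  t=0: active resources = [], total = 0
  t=1: active resources = [], total = 0
  t=2: active resources = [], total = 0
  t=3: active resources = [5], total = 5
  t=4: active resources = [5], total = 5
  t=5: active resources = [], total = 0
  t=6: active resources = [], total = 0
  t=7: active resources = [2, 4], total = 6
  t=8: active resources = [2, 4], total = 6
  t=9: active resources = [2], total = 2
Peak resource demand = 6

6


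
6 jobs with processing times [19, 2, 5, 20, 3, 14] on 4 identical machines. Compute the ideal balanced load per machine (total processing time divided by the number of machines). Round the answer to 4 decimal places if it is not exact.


Total processing time = 19 + 2 + 5 + 20 + 3 + 14 = 63
Number of machines = 4
Ideal balanced load = 63 / 4 = 15.75

15.75


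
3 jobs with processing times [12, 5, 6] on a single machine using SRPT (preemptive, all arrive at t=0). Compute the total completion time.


Since all jobs arrive at t=0, SRPT equals SPT ordering.
SPT order: [5, 6, 12]
Completion times:
  Job 1: p=5, C=5
  Job 2: p=6, C=11
  Job 3: p=12, C=23
Total completion time = 5 + 11 + 23 = 39

39


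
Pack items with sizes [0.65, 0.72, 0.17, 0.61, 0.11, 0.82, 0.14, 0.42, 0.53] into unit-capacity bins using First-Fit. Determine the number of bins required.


Place items sequentially using First-Fit:
  Item 0.65 -> new Bin 1
  Item 0.72 -> new Bin 2
  Item 0.17 -> Bin 1 (now 0.82)
  Item 0.61 -> new Bin 3
  Item 0.11 -> Bin 1 (now 0.93)
  Item 0.82 -> new Bin 4
  Item 0.14 -> Bin 2 (now 0.86)
  Item 0.42 -> new Bin 5
  Item 0.53 -> Bin 5 (now 0.95)
Total bins used = 5

5


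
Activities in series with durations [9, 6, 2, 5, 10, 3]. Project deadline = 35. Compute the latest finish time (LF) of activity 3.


LF(activity 3) = deadline - sum of successor durations
Successors: activities 4 through 6 with durations [5, 10, 3]
Sum of successor durations = 18
LF = 35 - 18 = 17

17


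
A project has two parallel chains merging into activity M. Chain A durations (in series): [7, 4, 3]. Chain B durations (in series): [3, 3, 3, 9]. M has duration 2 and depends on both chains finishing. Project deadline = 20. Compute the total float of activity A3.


Forward pass: ES(A3) = sum of predecessors on chain A = 11
EF = ES + duration = 11 + 3 = 14
Backward pass: LF(M) = deadline = 20; LS(M) = 20 - 2 = 18
LF(A3) = LS(M) - sum(successors on chain A) = 18 - 0 = 18
LS = LF - duration = 18 - 3 = 15
Total float = LS - ES = 15 - 11 = 4

4


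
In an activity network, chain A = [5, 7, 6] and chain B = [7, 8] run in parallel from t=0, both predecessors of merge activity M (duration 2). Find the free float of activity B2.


ES(B2) = sum of predecessors on chain B = 7
EF(B2) = ES + duration = 7 + 8 = 15
Successor of B2 is M. ES(M) = max(sum(A), sum(B)) = max(18, 15) = 18
Free float = ES(successor) - EF(current) = 18 - 15 = 3

3


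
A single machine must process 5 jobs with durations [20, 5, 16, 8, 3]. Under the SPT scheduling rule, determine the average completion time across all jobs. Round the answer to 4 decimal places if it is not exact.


Sort jobs by processing time (SPT order): [3, 5, 8, 16, 20]
Compute completion times sequentially:
  Job 1: processing = 3, completes at 3
  Job 2: processing = 5, completes at 8
  Job 3: processing = 8, completes at 16
  Job 4: processing = 16, completes at 32
  Job 5: processing = 20, completes at 52
Sum of completion times = 111
Average completion time = 111/5 = 22.2

22.2


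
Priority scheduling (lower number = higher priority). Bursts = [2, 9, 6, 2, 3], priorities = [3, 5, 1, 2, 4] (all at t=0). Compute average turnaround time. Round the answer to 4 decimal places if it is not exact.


Sort by priority (ascending = highest first):
Order: [(1, 6), (2, 2), (3, 2), (4, 3), (5, 9)]
Completion times:
  Priority 1, burst=6, C=6
  Priority 2, burst=2, C=8
  Priority 3, burst=2, C=10
  Priority 4, burst=3, C=13
  Priority 5, burst=9, C=22
Average turnaround = 59/5 = 11.8

11.8


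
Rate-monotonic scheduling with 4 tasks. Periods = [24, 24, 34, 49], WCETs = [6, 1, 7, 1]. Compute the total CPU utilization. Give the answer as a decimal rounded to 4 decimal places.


Compute individual utilizations (exact fractions):
  Task 1: C/T = 6/24 = 1/4 (approx. 0.25)
  Task 2: C/T = 1/24 (approx. 0.0417)
  Task 3: C/T = 7/34 (approx. 0.2059)
  Task 4: C/T = 1/49 (approx. 0.0204)
Total utilization U = 1/4 + 1/24 + 7/34 + 1/49 = 10355/19992
Rounded to 4 decimal places: U = 0.5180
RM (Liu & Layland) bound for 4 tasks = 0.756828; compare with U = 10355/19992 (approx. 0.517957)
U <= bound, so schedulable by RM sufficient condition.

0.5180


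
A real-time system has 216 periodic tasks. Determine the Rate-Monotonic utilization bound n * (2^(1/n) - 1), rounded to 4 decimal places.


Compute 2^(1/216) = 1.0032141691
Subtract 1: 1.0032141691 - 1 = 0.0032141691
Multiply by n: 216 * 0.0032141691 = 0.6942605256
Round to 4 dp: 0.6943

0.6943


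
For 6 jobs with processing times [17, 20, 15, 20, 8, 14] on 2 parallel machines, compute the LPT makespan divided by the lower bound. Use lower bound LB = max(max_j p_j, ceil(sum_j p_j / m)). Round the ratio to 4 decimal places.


LPT order: [20, 20, 17, 15, 14, 8]
Machine loads after assignment: [45, 49]
LPT makespan = 49
Lower bound = max(max_job, ceil(total/2)) = max(20, 47) = 47
Ratio = 49 / 47 = 1.0426

1.0426


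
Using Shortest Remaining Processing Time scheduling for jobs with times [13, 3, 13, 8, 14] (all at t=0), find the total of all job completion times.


Since all jobs arrive at t=0, SRPT equals SPT ordering.
SPT order: [3, 8, 13, 13, 14]
Completion times:
  Job 1: p=3, C=3
  Job 2: p=8, C=11
  Job 3: p=13, C=24
  Job 4: p=13, C=37
  Job 5: p=14, C=51
Total completion time = 3 + 11 + 24 + 37 + 51 = 126

126


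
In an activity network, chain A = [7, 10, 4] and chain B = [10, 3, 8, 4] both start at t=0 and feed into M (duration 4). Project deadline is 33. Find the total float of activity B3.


Forward pass: ES(B3) = sum of predecessors on chain B = 13
EF = ES + duration = 13 + 8 = 21
Backward pass: LF(M) = deadline = 33; LS(M) = 33 - 4 = 29
LF(B3) = LS(M) - sum(successors on chain B) = 29 - 4 = 25
LS = LF - duration = 25 - 8 = 17
Total float = LS - ES = 17 - 13 = 4

4


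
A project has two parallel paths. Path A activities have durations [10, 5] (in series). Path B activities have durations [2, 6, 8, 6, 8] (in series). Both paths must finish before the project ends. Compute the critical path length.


Path A total = 10 + 5 = 15
Path B total = 2 + 6 + 8 + 6 + 8 = 30
Critical path = longest path = max(15, 30) = 30

30


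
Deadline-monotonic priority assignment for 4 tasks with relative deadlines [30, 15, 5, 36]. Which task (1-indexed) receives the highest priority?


Sort tasks by relative deadline (ascending):
  Task 3: deadline = 5
  Task 2: deadline = 15
  Task 1: deadline = 30
  Task 4: deadline = 36
Priority order (highest first): [3, 2, 1, 4]
Highest priority task = 3

3


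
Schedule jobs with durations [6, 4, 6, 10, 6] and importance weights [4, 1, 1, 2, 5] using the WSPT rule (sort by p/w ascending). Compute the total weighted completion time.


Compute p/w ratios and sort ascending (WSPT): [(6, 5), (6, 4), (4, 1), (10, 2), (6, 1)]
Compute weighted completion times:
  Job (p=6,w=5): C=6, w*C=5*6=30
  Job (p=6,w=4): C=12, w*C=4*12=48
  Job (p=4,w=1): C=16, w*C=1*16=16
  Job (p=10,w=2): C=26, w*C=2*26=52
  Job (p=6,w=1): C=32, w*C=1*32=32
Total weighted completion time = 178

178


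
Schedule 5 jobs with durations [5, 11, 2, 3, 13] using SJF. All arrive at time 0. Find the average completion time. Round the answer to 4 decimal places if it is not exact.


SJF order (ascending): [2, 3, 5, 11, 13]
Completion times:
  Job 1: burst=2, C=2
  Job 2: burst=3, C=5
  Job 3: burst=5, C=10
  Job 4: burst=11, C=21
  Job 5: burst=13, C=34
Average completion = 72/5 = 14.4

14.4


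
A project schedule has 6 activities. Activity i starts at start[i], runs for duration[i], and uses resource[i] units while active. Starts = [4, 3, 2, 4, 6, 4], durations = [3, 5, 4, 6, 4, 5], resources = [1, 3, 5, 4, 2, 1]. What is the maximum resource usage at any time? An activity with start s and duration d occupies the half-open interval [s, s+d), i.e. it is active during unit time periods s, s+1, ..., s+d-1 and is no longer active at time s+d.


Each activity i is active on [start_i, start_i + duration_i).
Compute total resource usage per time slot:
  t=0: active resources = [], total = 0
  t=1: active resources = [], total = 0
  t=2: active resources = [5], total = 5
  t=3: active resources = [3, 5], total = 8
  t=4: active resources = [1, 3, 5, 4, 1], total = 14
  t=5: active resources = [1, 3, 5, 4, 1], total = 14
  t=6: active resources = [1, 3, 4, 2, 1], total = 11
  t=7: active resources = [3, 4, 2, 1], total = 10
  t=8: active resources = [4, 2, 1], total = 7
  t=9: active resources = [4, 2], total = 6
Peak resource demand = 14

14


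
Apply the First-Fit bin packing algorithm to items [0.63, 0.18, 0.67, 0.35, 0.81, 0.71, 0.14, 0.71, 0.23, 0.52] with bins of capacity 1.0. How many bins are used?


Place items sequentially using First-Fit:
  Item 0.63 -> new Bin 1
  Item 0.18 -> Bin 1 (now 0.81)
  Item 0.67 -> new Bin 2
  Item 0.35 -> new Bin 3
  Item 0.81 -> new Bin 4
  Item 0.71 -> new Bin 5
  Item 0.14 -> Bin 1 (now 0.95)
  Item 0.71 -> new Bin 6
  Item 0.23 -> Bin 2 (now 0.9)
  Item 0.52 -> Bin 3 (now 0.87)
Total bins used = 6

6


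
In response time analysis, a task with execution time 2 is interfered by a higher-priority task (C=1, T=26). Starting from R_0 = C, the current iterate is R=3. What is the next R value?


R_next = C + ceil(R_prev / T_hp) * C_hp
ceil(3 / 26) = ceil(0.1154) = 1
Interference = 1 * 1 = 1
R_next = 2 + 1 = 3
R_next = R_prev, so the iteration has converged (response time = 3).

3


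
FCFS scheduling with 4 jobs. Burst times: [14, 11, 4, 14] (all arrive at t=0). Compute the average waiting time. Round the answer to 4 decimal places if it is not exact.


FCFS order (as given): [14, 11, 4, 14]
Waiting times:
  Job 1: wait = 0
  Job 2: wait = 14
  Job 3: wait = 25
  Job 4: wait = 29
Sum of waiting times = 68
Average waiting time = 68/4 = 17.0

17.0


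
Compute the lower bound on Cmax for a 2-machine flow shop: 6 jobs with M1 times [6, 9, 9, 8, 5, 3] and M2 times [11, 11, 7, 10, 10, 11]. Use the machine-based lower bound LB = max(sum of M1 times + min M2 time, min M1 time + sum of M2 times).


LB1 = sum(M1 times) + min(M2 times) = 40 + 7 = 47
LB2 = min(M1 times) + sum(M2 times) = 3 + 60 = 63
Lower bound = max(LB1, LB2) = max(47, 63) = 63

63


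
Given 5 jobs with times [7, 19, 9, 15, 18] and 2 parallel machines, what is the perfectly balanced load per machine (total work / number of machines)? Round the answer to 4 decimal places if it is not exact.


Total processing time = 7 + 19 + 9 + 15 + 18 = 68
Number of machines = 2
Ideal balanced load = 68 / 2 = 34.0

34.0


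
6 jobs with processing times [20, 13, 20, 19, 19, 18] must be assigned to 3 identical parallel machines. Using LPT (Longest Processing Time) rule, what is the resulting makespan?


Sort jobs in decreasing order (LPT): [20, 20, 19, 19, 18, 13]
Assign each job to the least loaded machine:
  Machine 1: jobs [20, 18], load = 38
  Machine 2: jobs [20, 13], load = 33
  Machine 3: jobs [19, 19], load = 38
Makespan = max load = 38

38


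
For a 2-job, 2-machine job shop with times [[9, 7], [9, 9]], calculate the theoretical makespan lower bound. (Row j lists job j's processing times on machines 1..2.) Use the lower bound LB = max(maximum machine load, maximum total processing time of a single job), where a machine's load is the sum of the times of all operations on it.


Machine loads:
  Machine 1: 9 + 9 = 18
  Machine 2: 7 + 9 = 16
Max machine load = 18
Job totals:
  Job 1: 16
  Job 2: 18
Max job total = 18
Lower bound = max(18, 18) = 18

18


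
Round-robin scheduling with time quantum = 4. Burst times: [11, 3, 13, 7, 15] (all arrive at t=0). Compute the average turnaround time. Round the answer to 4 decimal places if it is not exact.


Time quantum = 4
Execution trace:
  J1 runs 4 units, time = 4
  J2 runs 3 units, time = 7
  J3 runs 4 units, time = 11
  J4 runs 4 units, time = 15
  J5 runs 4 units, time = 19
  J1 runs 4 units, time = 23
  J3 runs 4 units, time = 27
  J4 runs 3 units, time = 30
  J5 runs 4 units, time = 34
  J1 runs 3 units, time = 37
  J3 runs 4 units, time = 41
  J5 runs 4 units, time = 45
  J3 runs 1 units, time = 46
  J5 runs 3 units, time = 49
Finish times: [37, 7, 46, 30, 49]
Average turnaround = 169/5 = 33.8

33.8


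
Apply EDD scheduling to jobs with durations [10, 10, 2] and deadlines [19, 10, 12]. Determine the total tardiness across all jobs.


Sort by due date (EDD order): [(10, 10), (2, 12), (10, 19)]
Compute completion times and tardiness:
  Job 1: p=10, d=10, C=10, tardiness=max(0,10-10)=0
  Job 2: p=2, d=12, C=12, tardiness=max(0,12-12)=0
  Job 3: p=10, d=19, C=22, tardiness=max(0,22-19)=3
Total tardiness = 3

3


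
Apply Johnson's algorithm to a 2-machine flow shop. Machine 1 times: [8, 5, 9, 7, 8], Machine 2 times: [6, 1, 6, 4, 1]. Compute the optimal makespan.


Apply Johnson's rule:
  Group 1 (a <= b): []
  Group 2 (a > b): [(1, 8, 6), (3, 9, 6), (4, 7, 4), (2, 5, 1), (5, 8, 1)]
Optimal job order: [1, 3, 4, 2, 5]
Schedule:
  Job 1: M1 done at 8, M2 done at 14
  Job 3: M1 done at 17, M2 done at 23
  Job 4: M1 done at 24, M2 done at 28
  Job 2: M1 done at 29, M2 done at 30
  Job 5: M1 done at 37, M2 done at 38
Makespan = 38

38


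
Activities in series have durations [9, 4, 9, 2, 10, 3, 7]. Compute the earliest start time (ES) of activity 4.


Activity 4 starts after activities 1 through 3 complete.
Predecessor durations: [9, 4, 9]
ES = 9 + 4 + 9 = 22

22


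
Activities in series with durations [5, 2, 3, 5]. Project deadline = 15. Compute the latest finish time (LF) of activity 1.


LF(activity 1) = deadline - sum of successor durations
Successors: activities 2 through 4 with durations [2, 3, 5]
Sum of successor durations = 10
LF = 15 - 10 = 5

5


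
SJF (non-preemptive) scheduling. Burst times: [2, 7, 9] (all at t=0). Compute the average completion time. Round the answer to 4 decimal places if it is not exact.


SJF order (ascending): [2, 7, 9]
Completion times:
  Job 1: burst=2, C=2
  Job 2: burst=7, C=9
  Job 3: burst=9, C=18
Average completion = 29/3 = 9.6667

9.6667


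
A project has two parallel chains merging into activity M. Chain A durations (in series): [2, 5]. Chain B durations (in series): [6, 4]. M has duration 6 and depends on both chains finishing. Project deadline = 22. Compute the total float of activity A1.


Forward pass: ES(A1) = sum of predecessors on chain A = 0
EF = ES + duration = 0 + 2 = 2
Backward pass: LF(M) = deadline = 22; LS(M) = 22 - 6 = 16
LF(A1) = LS(M) - sum(successors on chain A) = 16 - 5 = 11
LS = LF - duration = 11 - 2 = 9
Total float = LS - ES = 9 - 0 = 9

9


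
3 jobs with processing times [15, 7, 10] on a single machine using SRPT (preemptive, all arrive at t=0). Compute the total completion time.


Since all jobs arrive at t=0, SRPT equals SPT ordering.
SPT order: [7, 10, 15]
Completion times:
  Job 1: p=7, C=7
  Job 2: p=10, C=17
  Job 3: p=15, C=32
Total completion time = 7 + 17 + 32 = 56

56


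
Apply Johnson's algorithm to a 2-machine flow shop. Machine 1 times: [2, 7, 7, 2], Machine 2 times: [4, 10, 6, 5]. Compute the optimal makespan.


Apply Johnson's rule:
  Group 1 (a <= b): [(1, 2, 4), (4, 2, 5), (2, 7, 10)]
  Group 2 (a > b): [(3, 7, 6)]
Optimal job order: [1, 4, 2, 3]
Schedule:
  Job 1: M1 done at 2, M2 done at 6
  Job 4: M1 done at 4, M2 done at 11
  Job 2: M1 done at 11, M2 done at 21
  Job 3: M1 done at 18, M2 done at 27
Makespan = 27

27


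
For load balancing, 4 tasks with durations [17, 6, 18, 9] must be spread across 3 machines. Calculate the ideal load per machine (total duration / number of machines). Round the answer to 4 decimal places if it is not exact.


Total processing time = 17 + 6 + 18 + 9 = 50
Number of machines = 3
Ideal balanced load = 50 / 3 = 16.6667

16.6667


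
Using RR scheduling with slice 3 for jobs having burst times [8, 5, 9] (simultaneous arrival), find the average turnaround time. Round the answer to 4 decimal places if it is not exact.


Time quantum = 3
Execution trace:
  J1 runs 3 units, time = 3
  J2 runs 3 units, time = 6
  J3 runs 3 units, time = 9
  J1 runs 3 units, time = 12
  J2 runs 2 units, time = 14
  J3 runs 3 units, time = 17
  J1 runs 2 units, time = 19
  J3 runs 3 units, time = 22
Finish times: [19, 14, 22]
Average turnaround = 55/3 = 18.3333

18.3333


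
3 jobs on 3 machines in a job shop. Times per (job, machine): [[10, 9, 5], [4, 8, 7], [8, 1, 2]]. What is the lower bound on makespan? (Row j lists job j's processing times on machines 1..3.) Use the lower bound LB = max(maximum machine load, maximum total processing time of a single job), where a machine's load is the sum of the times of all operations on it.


Machine loads:
  Machine 1: 10 + 4 + 8 = 22
  Machine 2: 9 + 8 + 1 = 18
  Machine 3: 5 + 7 + 2 = 14
Max machine load = 22
Job totals:
  Job 1: 24
  Job 2: 19
  Job 3: 11
Max job total = 24
Lower bound = max(22, 24) = 24

24


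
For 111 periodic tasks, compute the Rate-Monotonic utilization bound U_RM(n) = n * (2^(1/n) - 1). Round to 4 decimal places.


Compute 2^(1/111) = 1.0062641072
Subtract 1: 1.0062641072 - 1 = 0.0062641072
Multiply by n: 111 * 0.0062641072 = 0.6953158992
Round to 4 dp: 0.6953

0.6953


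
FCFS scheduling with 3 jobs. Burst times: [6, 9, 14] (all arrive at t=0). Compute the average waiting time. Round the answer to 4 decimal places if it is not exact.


FCFS order (as given): [6, 9, 14]
Waiting times:
  Job 1: wait = 0
  Job 2: wait = 6
  Job 3: wait = 15
Sum of waiting times = 21
Average waiting time = 21/3 = 7.0

7.0


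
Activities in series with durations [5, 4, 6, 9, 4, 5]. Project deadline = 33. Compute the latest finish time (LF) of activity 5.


LF(activity 5) = deadline - sum of successor durations
Successors: activities 6 through 6 with durations [5]
Sum of successor durations = 5
LF = 33 - 5 = 28

28


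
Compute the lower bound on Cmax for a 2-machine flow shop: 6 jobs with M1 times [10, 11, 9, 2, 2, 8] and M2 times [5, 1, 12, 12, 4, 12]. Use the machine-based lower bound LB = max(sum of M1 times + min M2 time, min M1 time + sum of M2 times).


LB1 = sum(M1 times) + min(M2 times) = 42 + 1 = 43
LB2 = min(M1 times) + sum(M2 times) = 2 + 46 = 48
Lower bound = max(LB1, LB2) = max(43, 48) = 48

48


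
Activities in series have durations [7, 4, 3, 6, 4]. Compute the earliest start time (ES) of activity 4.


Activity 4 starts after activities 1 through 3 complete.
Predecessor durations: [7, 4, 3]
ES = 7 + 4 + 3 = 14

14


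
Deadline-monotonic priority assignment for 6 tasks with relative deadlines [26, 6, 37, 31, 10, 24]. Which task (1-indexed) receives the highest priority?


Sort tasks by relative deadline (ascending):
  Task 2: deadline = 6
  Task 5: deadline = 10
  Task 6: deadline = 24
  Task 1: deadline = 26
  Task 4: deadline = 31
  Task 3: deadline = 37
Priority order (highest first): [2, 5, 6, 1, 4, 3]
Highest priority task = 2

2


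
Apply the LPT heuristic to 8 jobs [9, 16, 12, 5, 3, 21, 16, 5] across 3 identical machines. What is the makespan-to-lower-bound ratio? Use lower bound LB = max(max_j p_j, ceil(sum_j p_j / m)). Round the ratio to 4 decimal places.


LPT order: [21, 16, 16, 12, 9, 5, 5, 3]
Machine loads after assignment: [29, 28, 30]
LPT makespan = 30
Lower bound = max(max_job, ceil(total/3)) = max(21, 29) = 29
Ratio = 30 / 29 = 1.0345

1.0345


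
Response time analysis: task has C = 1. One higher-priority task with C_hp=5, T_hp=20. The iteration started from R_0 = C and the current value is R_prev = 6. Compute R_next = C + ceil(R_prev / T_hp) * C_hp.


R_next = C + ceil(R_prev / T_hp) * C_hp
ceil(6 / 20) = ceil(0.3) = 1
Interference = 1 * 5 = 5
R_next = 1 + 5 = 6
R_next = R_prev, so the iteration has converged (response time = 6).

6


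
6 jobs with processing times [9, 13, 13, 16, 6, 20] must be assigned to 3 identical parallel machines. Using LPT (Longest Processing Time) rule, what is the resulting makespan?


Sort jobs in decreasing order (LPT): [20, 16, 13, 13, 9, 6]
Assign each job to the least loaded machine:
  Machine 1: jobs [20, 6], load = 26
  Machine 2: jobs [16, 9], load = 25
  Machine 3: jobs [13, 13], load = 26
Makespan = max load = 26

26


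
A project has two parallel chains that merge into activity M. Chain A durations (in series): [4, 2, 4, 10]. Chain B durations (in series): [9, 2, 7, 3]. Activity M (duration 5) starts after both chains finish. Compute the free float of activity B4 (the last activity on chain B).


ES(B4) = sum of predecessors on chain B = 18
EF(B4) = ES + duration = 18 + 3 = 21
Successor of B4 is M. ES(M) = max(sum(A), sum(B)) = max(20, 21) = 21
Free float = ES(successor) - EF(current) = 21 - 21 = 0

0


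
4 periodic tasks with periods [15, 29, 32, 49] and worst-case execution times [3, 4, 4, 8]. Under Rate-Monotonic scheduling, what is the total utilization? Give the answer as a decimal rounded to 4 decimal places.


Compute individual utilizations (exact fractions):
  Task 1: C/T = 3/15 = 1/5 (approx. 0.2)
  Task 2: C/T = 4/29 (approx. 0.1379)
  Task 3: C/T = 4/32 = 1/8 (approx. 0.125)
  Task 4: C/T = 8/49 (approx. 0.1633)
Total utilization U = 1/5 + 4/29 + 1/8 + 8/49 = 35593/56840
Rounded to 4 decimal places: U = 0.6262
RM (Liu & Layland) bound for 4 tasks = 0.756828; compare with U = 35593/56840 (approx. 0.626196)
U <= bound, so schedulable by RM sufficient condition.

0.6262


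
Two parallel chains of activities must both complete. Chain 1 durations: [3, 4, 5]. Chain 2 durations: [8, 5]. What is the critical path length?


Path A total = 3 + 4 + 5 = 12
Path B total = 8 + 5 = 13
Critical path = longest path = max(12, 13) = 13

13


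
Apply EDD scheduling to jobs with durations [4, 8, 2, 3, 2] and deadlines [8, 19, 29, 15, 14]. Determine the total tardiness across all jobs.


Sort by due date (EDD order): [(4, 8), (2, 14), (3, 15), (8, 19), (2, 29)]
Compute completion times and tardiness:
  Job 1: p=4, d=8, C=4, tardiness=max(0,4-8)=0
  Job 2: p=2, d=14, C=6, tardiness=max(0,6-14)=0
  Job 3: p=3, d=15, C=9, tardiness=max(0,9-15)=0
  Job 4: p=8, d=19, C=17, tardiness=max(0,17-19)=0
  Job 5: p=2, d=29, C=19, tardiness=max(0,19-29)=0
Total tardiness = 0

0


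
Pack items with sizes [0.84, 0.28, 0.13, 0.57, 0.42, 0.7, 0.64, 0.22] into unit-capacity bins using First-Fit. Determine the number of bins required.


Place items sequentially using First-Fit:
  Item 0.84 -> new Bin 1
  Item 0.28 -> new Bin 2
  Item 0.13 -> Bin 1 (now 0.97)
  Item 0.57 -> Bin 2 (now 0.85)
  Item 0.42 -> new Bin 3
  Item 0.7 -> new Bin 4
  Item 0.64 -> new Bin 5
  Item 0.22 -> Bin 3 (now 0.64)
Total bins used = 5

5


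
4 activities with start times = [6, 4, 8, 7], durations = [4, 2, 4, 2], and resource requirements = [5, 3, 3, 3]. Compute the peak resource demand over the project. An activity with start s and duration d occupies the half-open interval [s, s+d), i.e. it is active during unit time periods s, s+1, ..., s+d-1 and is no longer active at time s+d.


Each activity i is active on [start_i, start_i + duration_i).
Compute total resource usage per time slot:
  t=0: active resources = [], total = 0
  t=1: active resources = [], total = 0
  t=2: active resources = [], total = 0
  t=3: active resources = [], total = 0
  t=4: active resources = [3], total = 3
  t=5: active resources = [3], total = 3
  t=6: active resources = [5], total = 5
  t=7: active resources = [5, 3], total = 8
  t=8: active resources = [5, 3, 3], total = 11
  t=9: active resources = [5, 3], total = 8
  t=10: active resources = [3], total = 3
  t=11: active resources = [3], total = 3
Peak resource demand = 11

11


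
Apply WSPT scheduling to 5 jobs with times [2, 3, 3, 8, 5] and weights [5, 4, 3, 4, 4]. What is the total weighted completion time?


Compute p/w ratios and sort ascending (WSPT): [(2, 5), (3, 4), (3, 3), (5, 4), (8, 4)]
Compute weighted completion times:
  Job (p=2,w=5): C=2, w*C=5*2=10
  Job (p=3,w=4): C=5, w*C=4*5=20
  Job (p=3,w=3): C=8, w*C=3*8=24
  Job (p=5,w=4): C=13, w*C=4*13=52
  Job (p=8,w=4): C=21, w*C=4*21=84
Total weighted completion time = 190

190


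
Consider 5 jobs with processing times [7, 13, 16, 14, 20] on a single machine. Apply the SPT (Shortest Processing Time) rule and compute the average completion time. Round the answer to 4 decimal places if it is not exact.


Sort jobs by processing time (SPT order): [7, 13, 14, 16, 20]
Compute completion times sequentially:
  Job 1: processing = 7, completes at 7
  Job 2: processing = 13, completes at 20
  Job 3: processing = 14, completes at 34
  Job 4: processing = 16, completes at 50
  Job 5: processing = 20, completes at 70
Sum of completion times = 181
Average completion time = 181/5 = 36.2

36.2


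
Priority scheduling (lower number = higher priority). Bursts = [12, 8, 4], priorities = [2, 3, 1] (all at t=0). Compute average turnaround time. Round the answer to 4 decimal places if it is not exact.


Sort by priority (ascending = highest first):
Order: [(1, 4), (2, 12), (3, 8)]
Completion times:
  Priority 1, burst=4, C=4
  Priority 2, burst=12, C=16
  Priority 3, burst=8, C=24
Average turnaround = 44/3 = 14.6667

14.6667


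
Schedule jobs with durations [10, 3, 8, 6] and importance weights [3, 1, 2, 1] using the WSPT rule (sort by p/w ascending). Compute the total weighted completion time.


Compute p/w ratios and sort ascending (WSPT): [(3, 1), (10, 3), (8, 2), (6, 1)]
Compute weighted completion times:
  Job (p=3,w=1): C=3, w*C=1*3=3
  Job (p=10,w=3): C=13, w*C=3*13=39
  Job (p=8,w=2): C=21, w*C=2*21=42
  Job (p=6,w=1): C=27, w*C=1*27=27
Total weighted completion time = 111

111


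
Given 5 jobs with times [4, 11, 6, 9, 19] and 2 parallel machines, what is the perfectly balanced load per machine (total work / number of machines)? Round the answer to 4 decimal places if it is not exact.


Total processing time = 4 + 11 + 6 + 9 + 19 = 49
Number of machines = 2
Ideal balanced load = 49 / 2 = 24.5

24.5


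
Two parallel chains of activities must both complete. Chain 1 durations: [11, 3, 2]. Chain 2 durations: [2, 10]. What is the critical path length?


Path A total = 11 + 3 + 2 = 16
Path B total = 2 + 10 = 12
Critical path = longest path = max(16, 12) = 16

16


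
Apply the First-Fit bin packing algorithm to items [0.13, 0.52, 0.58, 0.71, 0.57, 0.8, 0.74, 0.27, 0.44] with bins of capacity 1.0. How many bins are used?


Place items sequentially using First-Fit:
  Item 0.13 -> new Bin 1
  Item 0.52 -> Bin 1 (now 0.65)
  Item 0.58 -> new Bin 2
  Item 0.71 -> new Bin 3
  Item 0.57 -> new Bin 4
  Item 0.8 -> new Bin 5
  Item 0.74 -> new Bin 6
  Item 0.27 -> Bin 1 (now 0.92)
  Item 0.44 -> new Bin 7
Total bins used = 7

7


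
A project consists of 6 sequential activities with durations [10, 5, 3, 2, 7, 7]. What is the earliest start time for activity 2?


Activity 2 starts after activities 1 through 1 complete.
Predecessor durations: [10]
ES = 10 = 10

10


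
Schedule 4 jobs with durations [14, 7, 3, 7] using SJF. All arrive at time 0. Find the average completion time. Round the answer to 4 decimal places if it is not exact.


SJF order (ascending): [3, 7, 7, 14]
Completion times:
  Job 1: burst=3, C=3
  Job 2: burst=7, C=10
  Job 3: burst=7, C=17
  Job 4: burst=14, C=31
Average completion = 61/4 = 15.25

15.25


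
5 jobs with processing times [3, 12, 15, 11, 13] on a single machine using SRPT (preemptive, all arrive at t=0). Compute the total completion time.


Since all jobs arrive at t=0, SRPT equals SPT ordering.
SPT order: [3, 11, 12, 13, 15]
Completion times:
  Job 1: p=3, C=3
  Job 2: p=11, C=14
  Job 3: p=12, C=26
  Job 4: p=13, C=39
  Job 5: p=15, C=54
Total completion time = 3 + 14 + 26 + 39 + 54 = 136

136


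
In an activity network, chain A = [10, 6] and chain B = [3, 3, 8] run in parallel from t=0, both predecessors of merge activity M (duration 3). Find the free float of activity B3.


ES(B3) = sum of predecessors on chain B = 6
EF(B3) = ES + duration = 6 + 8 = 14
Successor of B3 is M. ES(M) = max(sum(A), sum(B)) = max(16, 14) = 16
Free float = ES(successor) - EF(current) = 16 - 14 = 2

2


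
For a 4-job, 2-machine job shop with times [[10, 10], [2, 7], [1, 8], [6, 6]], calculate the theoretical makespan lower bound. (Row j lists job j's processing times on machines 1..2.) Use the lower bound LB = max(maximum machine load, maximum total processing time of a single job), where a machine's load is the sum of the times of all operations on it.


Machine loads:
  Machine 1: 10 + 2 + 1 + 6 = 19
  Machine 2: 10 + 7 + 8 + 6 = 31
Max machine load = 31
Job totals:
  Job 1: 20
  Job 2: 9
  Job 3: 9
  Job 4: 12
Max job total = 20
Lower bound = max(31, 20) = 31

31


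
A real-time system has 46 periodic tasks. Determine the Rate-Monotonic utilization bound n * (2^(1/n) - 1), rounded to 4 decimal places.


Compute 2^(1/46) = 1.0151825180
Subtract 1: 1.0151825180 - 1 = 0.0151825180
Multiply by n: 46 * 0.0151825180 = 0.6983958280
Round to 4 dp: 0.6984

0.6984


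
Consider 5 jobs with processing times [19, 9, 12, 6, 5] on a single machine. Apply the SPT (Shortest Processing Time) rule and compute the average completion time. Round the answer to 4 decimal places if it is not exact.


Sort jobs by processing time (SPT order): [5, 6, 9, 12, 19]
Compute completion times sequentially:
  Job 1: processing = 5, completes at 5
  Job 2: processing = 6, completes at 11
  Job 3: processing = 9, completes at 20
  Job 4: processing = 12, completes at 32
  Job 5: processing = 19, completes at 51
Sum of completion times = 119
Average completion time = 119/5 = 23.8

23.8


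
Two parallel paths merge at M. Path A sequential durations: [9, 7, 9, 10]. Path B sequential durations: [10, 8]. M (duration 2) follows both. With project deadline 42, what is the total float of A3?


Forward pass: ES(A3) = sum of predecessors on chain A = 16
EF = ES + duration = 16 + 9 = 25
Backward pass: LF(M) = deadline = 42; LS(M) = 42 - 2 = 40
LF(A3) = LS(M) - sum(successors on chain A) = 40 - 10 = 30
LS = LF - duration = 30 - 9 = 21
Total float = LS - ES = 21 - 16 = 5

5


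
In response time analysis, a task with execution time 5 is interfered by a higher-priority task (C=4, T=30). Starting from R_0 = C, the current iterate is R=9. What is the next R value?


R_next = C + ceil(R_prev / T_hp) * C_hp
ceil(9 / 30) = ceil(0.3) = 1
Interference = 1 * 4 = 4
R_next = 5 + 4 = 9
R_next = R_prev, so the iteration has converged (response time = 9).

9
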